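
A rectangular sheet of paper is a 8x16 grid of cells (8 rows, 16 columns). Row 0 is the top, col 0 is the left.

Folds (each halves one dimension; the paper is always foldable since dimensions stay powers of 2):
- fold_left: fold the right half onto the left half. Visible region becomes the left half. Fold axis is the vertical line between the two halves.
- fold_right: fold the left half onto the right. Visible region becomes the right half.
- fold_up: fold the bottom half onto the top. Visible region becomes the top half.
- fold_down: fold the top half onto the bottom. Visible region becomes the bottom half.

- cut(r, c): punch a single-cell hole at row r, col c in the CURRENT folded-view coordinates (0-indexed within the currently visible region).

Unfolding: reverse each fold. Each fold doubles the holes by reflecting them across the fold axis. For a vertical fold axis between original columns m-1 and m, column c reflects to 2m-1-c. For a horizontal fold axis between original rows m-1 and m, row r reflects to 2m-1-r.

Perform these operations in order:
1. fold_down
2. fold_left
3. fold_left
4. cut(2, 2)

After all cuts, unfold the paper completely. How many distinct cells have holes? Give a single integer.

Op 1 fold_down: fold axis h@4; visible region now rows[4,8) x cols[0,16) = 4x16
Op 2 fold_left: fold axis v@8; visible region now rows[4,8) x cols[0,8) = 4x8
Op 3 fold_left: fold axis v@4; visible region now rows[4,8) x cols[0,4) = 4x4
Op 4 cut(2, 2): punch at orig (6,2); cuts so far [(6, 2)]; region rows[4,8) x cols[0,4) = 4x4
Unfold 1 (reflect across v@4): 2 holes -> [(6, 2), (6, 5)]
Unfold 2 (reflect across v@8): 4 holes -> [(6, 2), (6, 5), (6, 10), (6, 13)]
Unfold 3 (reflect across h@4): 8 holes -> [(1, 2), (1, 5), (1, 10), (1, 13), (6, 2), (6, 5), (6, 10), (6, 13)]

Answer: 8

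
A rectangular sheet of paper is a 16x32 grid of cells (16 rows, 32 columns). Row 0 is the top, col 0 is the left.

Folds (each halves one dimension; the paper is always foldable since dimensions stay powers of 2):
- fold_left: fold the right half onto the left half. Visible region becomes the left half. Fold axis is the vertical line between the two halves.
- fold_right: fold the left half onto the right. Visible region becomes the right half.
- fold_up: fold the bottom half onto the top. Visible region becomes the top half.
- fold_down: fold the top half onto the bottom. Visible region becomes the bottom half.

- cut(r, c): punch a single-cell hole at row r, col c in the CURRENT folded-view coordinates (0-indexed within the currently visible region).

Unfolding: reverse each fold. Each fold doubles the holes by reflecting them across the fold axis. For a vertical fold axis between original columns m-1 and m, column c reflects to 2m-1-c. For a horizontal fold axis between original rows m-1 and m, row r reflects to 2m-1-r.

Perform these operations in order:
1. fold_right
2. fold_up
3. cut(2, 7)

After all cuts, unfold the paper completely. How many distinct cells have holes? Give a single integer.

Answer: 4

Derivation:
Op 1 fold_right: fold axis v@16; visible region now rows[0,16) x cols[16,32) = 16x16
Op 2 fold_up: fold axis h@8; visible region now rows[0,8) x cols[16,32) = 8x16
Op 3 cut(2, 7): punch at orig (2,23); cuts so far [(2, 23)]; region rows[0,8) x cols[16,32) = 8x16
Unfold 1 (reflect across h@8): 2 holes -> [(2, 23), (13, 23)]
Unfold 2 (reflect across v@16): 4 holes -> [(2, 8), (2, 23), (13, 8), (13, 23)]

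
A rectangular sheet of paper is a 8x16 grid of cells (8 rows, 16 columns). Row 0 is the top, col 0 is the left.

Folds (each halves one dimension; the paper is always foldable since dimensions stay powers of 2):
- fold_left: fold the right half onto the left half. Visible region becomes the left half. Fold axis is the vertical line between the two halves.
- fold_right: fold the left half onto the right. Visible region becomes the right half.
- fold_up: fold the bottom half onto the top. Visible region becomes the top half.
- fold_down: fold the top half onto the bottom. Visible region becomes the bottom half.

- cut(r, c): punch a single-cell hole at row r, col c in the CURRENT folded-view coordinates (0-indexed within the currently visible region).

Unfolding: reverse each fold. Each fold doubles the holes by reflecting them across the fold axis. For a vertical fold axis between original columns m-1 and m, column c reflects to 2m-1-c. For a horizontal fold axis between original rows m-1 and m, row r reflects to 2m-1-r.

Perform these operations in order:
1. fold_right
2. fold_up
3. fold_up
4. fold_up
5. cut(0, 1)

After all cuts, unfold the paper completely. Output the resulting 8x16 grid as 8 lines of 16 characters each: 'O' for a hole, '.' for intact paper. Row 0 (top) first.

Op 1 fold_right: fold axis v@8; visible region now rows[0,8) x cols[8,16) = 8x8
Op 2 fold_up: fold axis h@4; visible region now rows[0,4) x cols[8,16) = 4x8
Op 3 fold_up: fold axis h@2; visible region now rows[0,2) x cols[8,16) = 2x8
Op 4 fold_up: fold axis h@1; visible region now rows[0,1) x cols[8,16) = 1x8
Op 5 cut(0, 1): punch at orig (0,9); cuts so far [(0, 9)]; region rows[0,1) x cols[8,16) = 1x8
Unfold 1 (reflect across h@1): 2 holes -> [(0, 9), (1, 9)]
Unfold 2 (reflect across h@2): 4 holes -> [(0, 9), (1, 9), (2, 9), (3, 9)]
Unfold 3 (reflect across h@4): 8 holes -> [(0, 9), (1, 9), (2, 9), (3, 9), (4, 9), (5, 9), (6, 9), (7, 9)]
Unfold 4 (reflect across v@8): 16 holes -> [(0, 6), (0, 9), (1, 6), (1, 9), (2, 6), (2, 9), (3, 6), (3, 9), (4, 6), (4, 9), (5, 6), (5, 9), (6, 6), (6, 9), (7, 6), (7, 9)]

Answer: ......O..O......
......O..O......
......O..O......
......O..O......
......O..O......
......O..O......
......O..O......
......O..O......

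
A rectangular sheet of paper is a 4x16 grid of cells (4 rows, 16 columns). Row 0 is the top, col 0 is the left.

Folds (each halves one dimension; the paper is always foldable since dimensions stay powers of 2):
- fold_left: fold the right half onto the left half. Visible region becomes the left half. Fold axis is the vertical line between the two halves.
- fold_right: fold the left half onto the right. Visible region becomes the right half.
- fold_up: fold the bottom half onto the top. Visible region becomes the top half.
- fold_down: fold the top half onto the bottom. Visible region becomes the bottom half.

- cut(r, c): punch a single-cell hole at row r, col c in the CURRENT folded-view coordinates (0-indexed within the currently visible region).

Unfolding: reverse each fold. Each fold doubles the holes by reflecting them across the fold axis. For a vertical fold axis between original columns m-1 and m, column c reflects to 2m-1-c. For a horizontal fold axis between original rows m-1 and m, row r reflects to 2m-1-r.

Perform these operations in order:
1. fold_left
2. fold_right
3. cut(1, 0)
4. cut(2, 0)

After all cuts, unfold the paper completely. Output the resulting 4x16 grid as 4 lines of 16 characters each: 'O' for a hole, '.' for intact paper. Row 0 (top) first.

Answer: ................
...OO......OO...
...OO......OO...
................

Derivation:
Op 1 fold_left: fold axis v@8; visible region now rows[0,4) x cols[0,8) = 4x8
Op 2 fold_right: fold axis v@4; visible region now rows[0,4) x cols[4,8) = 4x4
Op 3 cut(1, 0): punch at orig (1,4); cuts so far [(1, 4)]; region rows[0,4) x cols[4,8) = 4x4
Op 4 cut(2, 0): punch at orig (2,4); cuts so far [(1, 4), (2, 4)]; region rows[0,4) x cols[4,8) = 4x4
Unfold 1 (reflect across v@4): 4 holes -> [(1, 3), (1, 4), (2, 3), (2, 4)]
Unfold 2 (reflect across v@8): 8 holes -> [(1, 3), (1, 4), (1, 11), (1, 12), (2, 3), (2, 4), (2, 11), (2, 12)]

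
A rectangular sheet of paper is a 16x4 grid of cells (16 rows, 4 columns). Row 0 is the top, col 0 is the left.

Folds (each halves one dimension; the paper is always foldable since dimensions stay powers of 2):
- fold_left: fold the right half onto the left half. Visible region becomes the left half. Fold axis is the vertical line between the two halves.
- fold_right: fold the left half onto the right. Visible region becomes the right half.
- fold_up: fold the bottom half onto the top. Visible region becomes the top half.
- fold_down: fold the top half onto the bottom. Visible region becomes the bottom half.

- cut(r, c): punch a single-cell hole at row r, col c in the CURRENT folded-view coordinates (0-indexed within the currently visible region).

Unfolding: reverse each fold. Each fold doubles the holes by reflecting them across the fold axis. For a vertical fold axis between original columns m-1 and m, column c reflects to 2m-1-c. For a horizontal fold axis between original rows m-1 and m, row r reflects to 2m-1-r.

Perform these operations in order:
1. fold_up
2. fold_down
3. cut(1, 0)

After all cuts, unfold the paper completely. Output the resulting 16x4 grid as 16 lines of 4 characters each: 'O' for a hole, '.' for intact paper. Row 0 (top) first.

Answer: ....
....
O...
....
....
O...
....
....
....
....
O...
....
....
O...
....
....

Derivation:
Op 1 fold_up: fold axis h@8; visible region now rows[0,8) x cols[0,4) = 8x4
Op 2 fold_down: fold axis h@4; visible region now rows[4,8) x cols[0,4) = 4x4
Op 3 cut(1, 0): punch at orig (5,0); cuts so far [(5, 0)]; region rows[4,8) x cols[0,4) = 4x4
Unfold 1 (reflect across h@4): 2 holes -> [(2, 0), (5, 0)]
Unfold 2 (reflect across h@8): 4 holes -> [(2, 0), (5, 0), (10, 0), (13, 0)]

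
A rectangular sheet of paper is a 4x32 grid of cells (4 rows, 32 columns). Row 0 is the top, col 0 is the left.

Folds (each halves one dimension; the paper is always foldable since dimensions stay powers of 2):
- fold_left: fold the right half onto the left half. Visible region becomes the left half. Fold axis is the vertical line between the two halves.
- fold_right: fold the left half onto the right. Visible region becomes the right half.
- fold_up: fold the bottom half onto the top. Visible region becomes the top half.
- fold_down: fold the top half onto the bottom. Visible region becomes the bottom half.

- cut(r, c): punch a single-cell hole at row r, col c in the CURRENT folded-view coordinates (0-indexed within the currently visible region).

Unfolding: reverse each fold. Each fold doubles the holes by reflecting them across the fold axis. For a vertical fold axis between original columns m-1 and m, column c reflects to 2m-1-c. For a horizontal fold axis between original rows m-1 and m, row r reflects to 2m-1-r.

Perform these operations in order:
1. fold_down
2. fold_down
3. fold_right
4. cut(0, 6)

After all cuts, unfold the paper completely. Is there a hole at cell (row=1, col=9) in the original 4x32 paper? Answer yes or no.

Op 1 fold_down: fold axis h@2; visible region now rows[2,4) x cols[0,32) = 2x32
Op 2 fold_down: fold axis h@3; visible region now rows[3,4) x cols[0,32) = 1x32
Op 3 fold_right: fold axis v@16; visible region now rows[3,4) x cols[16,32) = 1x16
Op 4 cut(0, 6): punch at orig (3,22); cuts so far [(3, 22)]; region rows[3,4) x cols[16,32) = 1x16
Unfold 1 (reflect across v@16): 2 holes -> [(3, 9), (3, 22)]
Unfold 2 (reflect across h@3): 4 holes -> [(2, 9), (2, 22), (3, 9), (3, 22)]
Unfold 3 (reflect across h@2): 8 holes -> [(0, 9), (0, 22), (1, 9), (1, 22), (2, 9), (2, 22), (3, 9), (3, 22)]
Holes: [(0, 9), (0, 22), (1, 9), (1, 22), (2, 9), (2, 22), (3, 9), (3, 22)]

Answer: yes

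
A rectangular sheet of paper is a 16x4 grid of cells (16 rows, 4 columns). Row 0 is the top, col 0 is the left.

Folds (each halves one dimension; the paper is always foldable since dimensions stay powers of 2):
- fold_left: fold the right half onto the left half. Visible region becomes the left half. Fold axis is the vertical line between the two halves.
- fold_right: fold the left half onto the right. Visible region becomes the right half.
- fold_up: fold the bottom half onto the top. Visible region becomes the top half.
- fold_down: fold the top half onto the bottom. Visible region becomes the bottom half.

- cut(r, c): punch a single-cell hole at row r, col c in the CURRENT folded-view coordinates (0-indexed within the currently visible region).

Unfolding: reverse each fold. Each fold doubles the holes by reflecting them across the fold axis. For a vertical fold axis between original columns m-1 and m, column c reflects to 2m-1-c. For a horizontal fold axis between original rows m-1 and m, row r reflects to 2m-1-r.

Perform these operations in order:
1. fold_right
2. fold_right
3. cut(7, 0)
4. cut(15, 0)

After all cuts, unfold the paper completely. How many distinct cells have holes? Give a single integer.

Op 1 fold_right: fold axis v@2; visible region now rows[0,16) x cols[2,4) = 16x2
Op 2 fold_right: fold axis v@3; visible region now rows[0,16) x cols[3,4) = 16x1
Op 3 cut(7, 0): punch at orig (7,3); cuts so far [(7, 3)]; region rows[0,16) x cols[3,4) = 16x1
Op 4 cut(15, 0): punch at orig (15,3); cuts so far [(7, 3), (15, 3)]; region rows[0,16) x cols[3,4) = 16x1
Unfold 1 (reflect across v@3): 4 holes -> [(7, 2), (7, 3), (15, 2), (15, 3)]
Unfold 2 (reflect across v@2): 8 holes -> [(7, 0), (7, 1), (7, 2), (7, 3), (15, 0), (15, 1), (15, 2), (15, 3)]

Answer: 8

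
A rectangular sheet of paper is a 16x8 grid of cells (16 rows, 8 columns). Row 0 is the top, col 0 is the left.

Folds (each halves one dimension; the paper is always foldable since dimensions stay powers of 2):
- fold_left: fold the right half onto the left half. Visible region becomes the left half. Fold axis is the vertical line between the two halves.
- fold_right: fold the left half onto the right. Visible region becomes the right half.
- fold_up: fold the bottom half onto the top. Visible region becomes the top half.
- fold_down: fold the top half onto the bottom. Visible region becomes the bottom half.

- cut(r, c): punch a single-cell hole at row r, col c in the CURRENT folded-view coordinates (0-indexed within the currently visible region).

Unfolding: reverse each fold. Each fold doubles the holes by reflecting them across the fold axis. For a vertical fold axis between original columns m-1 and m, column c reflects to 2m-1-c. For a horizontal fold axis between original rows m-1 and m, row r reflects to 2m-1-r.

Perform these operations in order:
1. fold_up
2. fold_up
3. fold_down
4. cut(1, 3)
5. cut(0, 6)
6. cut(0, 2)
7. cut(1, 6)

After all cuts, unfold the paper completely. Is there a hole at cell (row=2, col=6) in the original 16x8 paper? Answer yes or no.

Op 1 fold_up: fold axis h@8; visible region now rows[0,8) x cols[0,8) = 8x8
Op 2 fold_up: fold axis h@4; visible region now rows[0,4) x cols[0,8) = 4x8
Op 3 fold_down: fold axis h@2; visible region now rows[2,4) x cols[0,8) = 2x8
Op 4 cut(1, 3): punch at orig (3,3); cuts so far [(3, 3)]; region rows[2,4) x cols[0,8) = 2x8
Op 5 cut(0, 6): punch at orig (2,6); cuts so far [(2, 6), (3, 3)]; region rows[2,4) x cols[0,8) = 2x8
Op 6 cut(0, 2): punch at orig (2,2); cuts so far [(2, 2), (2, 6), (3, 3)]; region rows[2,4) x cols[0,8) = 2x8
Op 7 cut(1, 6): punch at orig (3,6); cuts so far [(2, 2), (2, 6), (3, 3), (3, 6)]; region rows[2,4) x cols[0,8) = 2x8
Unfold 1 (reflect across h@2): 8 holes -> [(0, 3), (0, 6), (1, 2), (1, 6), (2, 2), (2, 6), (3, 3), (3, 6)]
Unfold 2 (reflect across h@4): 16 holes -> [(0, 3), (0, 6), (1, 2), (1, 6), (2, 2), (2, 6), (3, 3), (3, 6), (4, 3), (4, 6), (5, 2), (5, 6), (6, 2), (6, 6), (7, 3), (7, 6)]
Unfold 3 (reflect across h@8): 32 holes -> [(0, 3), (0, 6), (1, 2), (1, 6), (2, 2), (2, 6), (3, 3), (3, 6), (4, 3), (4, 6), (5, 2), (5, 6), (6, 2), (6, 6), (7, 3), (7, 6), (8, 3), (8, 6), (9, 2), (9, 6), (10, 2), (10, 6), (11, 3), (11, 6), (12, 3), (12, 6), (13, 2), (13, 6), (14, 2), (14, 6), (15, 3), (15, 6)]
Holes: [(0, 3), (0, 6), (1, 2), (1, 6), (2, 2), (2, 6), (3, 3), (3, 6), (4, 3), (4, 6), (5, 2), (5, 6), (6, 2), (6, 6), (7, 3), (7, 6), (8, 3), (8, 6), (9, 2), (9, 6), (10, 2), (10, 6), (11, 3), (11, 6), (12, 3), (12, 6), (13, 2), (13, 6), (14, 2), (14, 6), (15, 3), (15, 6)]

Answer: yes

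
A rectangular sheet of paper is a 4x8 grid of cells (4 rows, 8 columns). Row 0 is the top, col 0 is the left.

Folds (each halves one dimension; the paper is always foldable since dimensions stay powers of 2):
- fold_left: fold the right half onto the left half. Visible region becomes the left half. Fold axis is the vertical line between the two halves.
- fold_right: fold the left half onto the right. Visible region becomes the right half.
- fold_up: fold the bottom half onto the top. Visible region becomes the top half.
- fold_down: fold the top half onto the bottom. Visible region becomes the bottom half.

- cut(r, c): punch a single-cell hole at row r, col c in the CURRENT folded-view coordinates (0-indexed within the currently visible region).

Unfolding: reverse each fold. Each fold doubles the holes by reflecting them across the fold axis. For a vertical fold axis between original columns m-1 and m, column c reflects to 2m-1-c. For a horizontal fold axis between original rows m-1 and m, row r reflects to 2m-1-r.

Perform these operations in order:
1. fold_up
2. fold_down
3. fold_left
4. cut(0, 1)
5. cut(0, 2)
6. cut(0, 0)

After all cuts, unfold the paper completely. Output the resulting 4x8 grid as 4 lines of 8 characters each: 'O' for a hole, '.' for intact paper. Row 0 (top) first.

Op 1 fold_up: fold axis h@2; visible region now rows[0,2) x cols[0,8) = 2x8
Op 2 fold_down: fold axis h@1; visible region now rows[1,2) x cols[0,8) = 1x8
Op 3 fold_left: fold axis v@4; visible region now rows[1,2) x cols[0,4) = 1x4
Op 4 cut(0, 1): punch at orig (1,1); cuts so far [(1, 1)]; region rows[1,2) x cols[0,4) = 1x4
Op 5 cut(0, 2): punch at orig (1,2); cuts so far [(1, 1), (1, 2)]; region rows[1,2) x cols[0,4) = 1x4
Op 6 cut(0, 0): punch at orig (1,0); cuts so far [(1, 0), (1, 1), (1, 2)]; region rows[1,2) x cols[0,4) = 1x4
Unfold 1 (reflect across v@4): 6 holes -> [(1, 0), (1, 1), (1, 2), (1, 5), (1, 6), (1, 7)]
Unfold 2 (reflect across h@1): 12 holes -> [(0, 0), (0, 1), (0, 2), (0, 5), (0, 6), (0, 7), (1, 0), (1, 1), (1, 2), (1, 5), (1, 6), (1, 7)]
Unfold 3 (reflect across h@2): 24 holes -> [(0, 0), (0, 1), (0, 2), (0, 5), (0, 6), (0, 7), (1, 0), (1, 1), (1, 2), (1, 5), (1, 6), (1, 7), (2, 0), (2, 1), (2, 2), (2, 5), (2, 6), (2, 7), (3, 0), (3, 1), (3, 2), (3, 5), (3, 6), (3, 7)]

Answer: OOO..OOO
OOO..OOO
OOO..OOO
OOO..OOO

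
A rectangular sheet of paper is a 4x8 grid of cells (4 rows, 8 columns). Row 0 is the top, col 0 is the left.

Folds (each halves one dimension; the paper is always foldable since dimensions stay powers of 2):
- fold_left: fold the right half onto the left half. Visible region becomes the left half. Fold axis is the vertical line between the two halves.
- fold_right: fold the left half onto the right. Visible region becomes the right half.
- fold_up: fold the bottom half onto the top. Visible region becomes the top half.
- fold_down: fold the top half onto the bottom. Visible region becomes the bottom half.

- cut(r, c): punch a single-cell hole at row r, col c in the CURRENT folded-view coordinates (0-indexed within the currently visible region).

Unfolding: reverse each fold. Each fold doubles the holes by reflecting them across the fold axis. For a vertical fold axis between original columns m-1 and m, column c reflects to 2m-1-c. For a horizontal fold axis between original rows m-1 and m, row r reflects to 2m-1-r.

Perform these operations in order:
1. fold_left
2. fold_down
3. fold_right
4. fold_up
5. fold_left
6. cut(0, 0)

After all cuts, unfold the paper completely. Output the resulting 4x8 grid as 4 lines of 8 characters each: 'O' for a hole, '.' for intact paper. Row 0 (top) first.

Answer: OOOOOOOO
OOOOOOOO
OOOOOOOO
OOOOOOOO

Derivation:
Op 1 fold_left: fold axis v@4; visible region now rows[0,4) x cols[0,4) = 4x4
Op 2 fold_down: fold axis h@2; visible region now rows[2,4) x cols[0,4) = 2x4
Op 3 fold_right: fold axis v@2; visible region now rows[2,4) x cols[2,4) = 2x2
Op 4 fold_up: fold axis h@3; visible region now rows[2,3) x cols[2,4) = 1x2
Op 5 fold_left: fold axis v@3; visible region now rows[2,3) x cols[2,3) = 1x1
Op 6 cut(0, 0): punch at orig (2,2); cuts so far [(2, 2)]; region rows[2,3) x cols[2,3) = 1x1
Unfold 1 (reflect across v@3): 2 holes -> [(2, 2), (2, 3)]
Unfold 2 (reflect across h@3): 4 holes -> [(2, 2), (2, 3), (3, 2), (3, 3)]
Unfold 3 (reflect across v@2): 8 holes -> [(2, 0), (2, 1), (2, 2), (2, 3), (3, 0), (3, 1), (3, 2), (3, 3)]
Unfold 4 (reflect across h@2): 16 holes -> [(0, 0), (0, 1), (0, 2), (0, 3), (1, 0), (1, 1), (1, 2), (1, 3), (2, 0), (2, 1), (2, 2), (2, 3), (3, 0), (3, 1), (3, 2), (3, 3)]
Unfold 5 (reflect across v@4): 32 holes -> [(0, 0), (0, 1), (0, 2), (0, 3), (0, 4), (0, 5), (0, 6), (0, 7), (1, 0), (1, 1), (1, 2), (1, 3), (1, 4), (1, 5), (1, 6), (1, 7), (2, 0), (2, 1), (2, 2), (2, 3), (2, 4), (2, 5), (2, 6), (2, 7), (3, 0), (3, 1), (3, 2), (3, 3), (3, 4), (3, 5), (3, 6), (3, 7)]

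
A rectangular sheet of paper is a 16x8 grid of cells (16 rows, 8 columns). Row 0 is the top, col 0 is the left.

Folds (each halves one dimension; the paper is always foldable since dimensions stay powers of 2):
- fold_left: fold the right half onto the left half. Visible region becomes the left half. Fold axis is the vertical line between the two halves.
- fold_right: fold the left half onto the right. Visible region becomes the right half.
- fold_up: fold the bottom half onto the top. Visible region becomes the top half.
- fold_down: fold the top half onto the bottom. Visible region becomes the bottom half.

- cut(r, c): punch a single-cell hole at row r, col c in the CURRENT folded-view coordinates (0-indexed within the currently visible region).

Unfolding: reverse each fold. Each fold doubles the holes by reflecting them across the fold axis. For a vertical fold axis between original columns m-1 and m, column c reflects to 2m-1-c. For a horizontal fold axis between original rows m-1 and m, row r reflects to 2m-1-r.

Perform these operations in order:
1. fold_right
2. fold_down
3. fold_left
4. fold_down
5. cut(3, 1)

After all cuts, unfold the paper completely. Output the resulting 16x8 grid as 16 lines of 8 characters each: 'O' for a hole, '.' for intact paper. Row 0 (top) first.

Op 1 fold_right: fold axis v@4; visible region now rows[0,16) x cols[4,8) = 16x4
Op 2 fold_down: fold axis h@8; visible region now rows[8,16) x cols[4,8) = 8x4
Op 3 fold_left: fold axis v@6; visible region now rows[8,16) x cols[4,6) = 8x2
Op 4 fold_down: fold axis h@12; visible region now rows[12,16) x cols[4,6) = 4x2
Op 5 cut(3, 1): punch at orig (15,5); cuts so far [(15, 5)]; region rows[12,16) x cols[4,6) = 4x2
Unfold 1 (reflect across h@12): 2 holes -> [(8, 5), (15, 5)]
Unfold 2 (reflect across v@6): 4 holes -> [(8, 5), (8, 6), (15, 5), (15, 6)]
Unfold 3 (reflect across h@8): 8 holes -> [(0, 5), (0, 6), (7, 5), (7, 6), (8, 5), (8, 6), (15, 5), (15, 6)]
Unfold 4 (reflect across v@4): 16 holes -> [(0, 1), (0, 2), (0, 5), (0, 6), (7, 1), (7, 2), (7, 5), (7, 6), (8, 1), (8, 2), (8, 5), (8, 6), (15, 1), (15, 2), (15, 5), (15, 6)]

Answer: .OO..OO.
........
........
........
........
........
........
.OO..OO.
.OO..OO.
........
........
........
........
........
........
.OO..OO.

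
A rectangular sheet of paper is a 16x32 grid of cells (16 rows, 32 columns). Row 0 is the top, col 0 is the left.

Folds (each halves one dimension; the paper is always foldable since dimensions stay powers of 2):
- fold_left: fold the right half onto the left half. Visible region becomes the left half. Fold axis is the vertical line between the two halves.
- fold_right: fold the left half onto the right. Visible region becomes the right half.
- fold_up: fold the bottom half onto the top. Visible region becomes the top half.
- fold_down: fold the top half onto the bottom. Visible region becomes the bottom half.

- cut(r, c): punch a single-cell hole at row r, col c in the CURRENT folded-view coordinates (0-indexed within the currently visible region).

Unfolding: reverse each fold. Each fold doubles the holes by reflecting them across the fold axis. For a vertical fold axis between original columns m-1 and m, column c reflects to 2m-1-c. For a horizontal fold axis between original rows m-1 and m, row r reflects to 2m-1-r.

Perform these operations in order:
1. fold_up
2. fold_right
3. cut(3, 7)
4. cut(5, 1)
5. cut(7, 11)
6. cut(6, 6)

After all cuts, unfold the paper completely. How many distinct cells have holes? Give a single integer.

Answer: 16

Derivation:
Op 1 fold_up: fold axis h@8; visible region now rows[0,8) x cols[0,32) = 8x32
Op 2 fold_right: fold axis v@16; visible region now rows[0,8) x cols[16,32) = 8x16
Op 3 cut(3, 7): punch at orig (3,23); cuts so far [(3, 23)]; region rows[0,8) x cols[16,32) = 8x16
Op 4 cut(5, 1): punch at orig (5,17); cuts so far [(3, 23), (5, 17)]; region rows[0,8) x cols[16,32) = 8x16
Op 5 cut(7, 11): punch at orig (7,27); cuts so far [(3, 23), (5, 17), (7, 27)]; region rows[0,8) x cols[16,32) = 8x16
Op 6 cut(6, 6): punch at orig (6,22); cuts so far [(3, 23), (5, 17), (6, 22), (7, 27)]; region rows[0,8) x cols[16,32) = 8x16
Unfold 1 (reflect across v@16): 8 holes -> [(3, 8), (3, 23), (5, 14), (5, 17), (6, 9), (6, 22), (7, 4), (7, 27)]
Unfold 2 (reflect across h@8): 16 holes -> [(3, 8), (3, 23), (5, 14), (5, 17), (6, 9), (6, 22), (7, 4), (7, 27), (8, 4), (8, 27), (9, 9), (9, 22), (10, 14), (10, 17), (12, 8), (12, 23)]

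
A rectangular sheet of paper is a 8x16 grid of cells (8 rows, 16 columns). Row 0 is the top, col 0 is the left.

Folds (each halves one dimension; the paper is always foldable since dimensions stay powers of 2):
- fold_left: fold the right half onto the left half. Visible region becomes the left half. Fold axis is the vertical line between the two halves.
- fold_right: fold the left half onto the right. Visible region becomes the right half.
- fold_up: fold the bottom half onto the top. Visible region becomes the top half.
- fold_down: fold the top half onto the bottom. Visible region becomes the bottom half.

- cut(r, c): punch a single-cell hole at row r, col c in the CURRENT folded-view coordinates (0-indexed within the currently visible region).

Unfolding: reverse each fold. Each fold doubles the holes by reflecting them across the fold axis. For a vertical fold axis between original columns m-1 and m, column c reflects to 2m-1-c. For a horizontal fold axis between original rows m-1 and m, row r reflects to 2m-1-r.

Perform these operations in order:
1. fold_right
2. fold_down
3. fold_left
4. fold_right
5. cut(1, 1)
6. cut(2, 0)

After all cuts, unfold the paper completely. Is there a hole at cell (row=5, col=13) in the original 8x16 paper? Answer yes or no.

Op 1 fold_right: fold axis v@8; visible region now rows[0,8) x cols[8,16) = 8x8
Op 2 fold_down: fold axis h@4; visible region now rows[4,8) x cols[8,16) = 4x8
Op 3 fold_left: fold axis v@12; visible region now rows[4,8) x cols[8,12) = 4x4
Op 4 fold_right: fold axis v@10; visible region now rows[4,8) x cols[10,12) = 4x2
Op 5 cut(1, 1): punch at orig (5,11); cuts so far [(5, 11)]; region rows[4,8) x cols[10,12) = 4x2
Op 6 cut(2, 0): punch at orig (6,10); cuts so far [(5, 11), (6, 10)]; region rows[4,8) x cols[10,12) = 4x2
Unfold 1 (reflect across v@10): 4 holes -> [(5, 8), (5, 11), (6, 9), (6, 10)]
Unfold 2 (reflect across v@12): 8 holes -> [(5, 8), (5, 11), (5, 12), (5, 15), (6, 9), (6, 10), (6, 13), (6, 14)]
Unfold 3 (reflect across h@4): 16 holes -> [(1, 9), (1, 10), (1, 13), (1, 14), (2, 8), (2, 11), (2, 12), (2, 15), (5, 8), (5, 11), (5, 12), (5, 15), (6, 9), (6, 10), (6, 13), (6, 14)]
Unfold 4 (reflect across v@8): 32 holes -> [(1, 1), (1, 2), (1, 5), (1, 6), (1, 9), (1, 10), (1, 13), (1, 14), (2, 0), (2, 3), (2, 4), (2, 7), (2, 8), (2, 11), (2, 12), (2, 15), (5, 0), (5, 3), (5, 4), (5, 7), (5, 8), (5, 11), (5, 12), (5, 15), (6, 1), (6, 2), (6, 5), (6, 6), (6, 9), (6, 10), (6, 13), (6, 14)]
Holes: [(1, 1), (1, 2), (1, 5), (1, 6), (1, 9), (1, 10), (1, 13), (1, 14), (2, 0), (2, 3), (2, 4), (2, 7), (2, 8), (2, 11), (2, 12), (2, 15), (5, 0), (5, 3), (5, 4), (5, 7), (5, 8), (5, 11), (5, 12), (5, 15), (6, 1), (6, 2), (6, 5), (6, 6), (6, 9), (6, 10), (6, 13), (6, 14)]

Answer: no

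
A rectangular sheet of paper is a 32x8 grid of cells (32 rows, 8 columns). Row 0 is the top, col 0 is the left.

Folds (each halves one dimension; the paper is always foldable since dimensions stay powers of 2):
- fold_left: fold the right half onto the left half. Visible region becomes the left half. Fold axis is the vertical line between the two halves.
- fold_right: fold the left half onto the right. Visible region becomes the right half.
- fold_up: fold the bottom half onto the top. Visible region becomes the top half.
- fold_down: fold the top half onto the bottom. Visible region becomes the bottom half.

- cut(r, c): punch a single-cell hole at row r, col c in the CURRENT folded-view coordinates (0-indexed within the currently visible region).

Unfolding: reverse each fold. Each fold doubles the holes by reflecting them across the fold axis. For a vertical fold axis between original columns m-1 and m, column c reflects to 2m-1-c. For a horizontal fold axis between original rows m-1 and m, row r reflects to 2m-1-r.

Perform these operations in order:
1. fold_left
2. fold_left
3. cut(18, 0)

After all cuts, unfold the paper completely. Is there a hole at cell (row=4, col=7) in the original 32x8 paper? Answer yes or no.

Answer: no

Derivation:
Op 1 fold_left: fold axis v@4; visible region now rows[0,32) x cols[0,4) = 32x4
Op 2 fold_left: fold axis v@2; visible region now rows[0,32) x cols[0,2) = 32x2
Op 3 cut(18, 0): punch at orig (18,0); cuts so far [(18, 0)]; region rows[0,32) x cols[0,2) = 32x2
Unfold 1 (reflect across v@2): 2 holes -> [(18, 0), (18, 3)]
Unfold 2 (reflect across v@4): 4 holes -> [(18, 0), (18, 3), (18, 4), (18, 7)]
Holes: [(18, 0), (18, 3), (18, 4), (18, 7)]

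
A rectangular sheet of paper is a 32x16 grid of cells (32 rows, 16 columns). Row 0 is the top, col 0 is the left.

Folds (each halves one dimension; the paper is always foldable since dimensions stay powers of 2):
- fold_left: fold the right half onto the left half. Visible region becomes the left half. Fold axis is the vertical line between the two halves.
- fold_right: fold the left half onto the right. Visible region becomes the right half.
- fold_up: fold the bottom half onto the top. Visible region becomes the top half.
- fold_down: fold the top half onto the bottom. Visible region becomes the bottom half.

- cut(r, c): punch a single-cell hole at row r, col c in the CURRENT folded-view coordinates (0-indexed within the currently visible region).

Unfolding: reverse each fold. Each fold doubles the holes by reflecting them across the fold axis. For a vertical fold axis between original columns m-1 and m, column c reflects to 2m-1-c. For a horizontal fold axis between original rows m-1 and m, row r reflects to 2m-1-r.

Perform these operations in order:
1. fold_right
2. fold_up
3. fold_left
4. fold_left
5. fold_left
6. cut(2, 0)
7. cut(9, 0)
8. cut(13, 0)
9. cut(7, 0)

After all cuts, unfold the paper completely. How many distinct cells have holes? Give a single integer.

Op 1 fold_right: fold axis v@8; visible region now rows[0,32) x cols[8,16) = 32x8
Op 2 fold_up: fold axis h@16; visible region now rows[0,16) x cols[8,16) = 16x8
Op 3 fold_left: fold axis v@12; visible region now rows[0,16) x cols[8,12) = 16x4
Op 4 fold_left: fold axis v@10; visible region now rows[0,16) x cols[8,10) = 16x2
Op 5 fold_left: fold axis v@9; visible region now rows[0,16) x cols[8,9) = 16x1
Op 6 cut(2, 0): punch at orig (2,8); cuts so far [(2, 8)]; region rows[0,16) x cols[8,9) = 16x1
Op 7 cut(9, 0): punch at orig (9,8); cuts so far [(2, 8), (9, 8)]; region rows[0,16) x cols[8,9) = 16x1
Op 8 cut(13, 0): punch at orig (13,8); cuts so far [(2, 8), (9, 8), (13, 8)]; region rows[0,16) x cols[8,9) = 16x1
Op 9 cut(7, 0): punch at orig (7,8); cuts so far [(2, 8), (7, 8), (9, 8), (13, 8)]; region rows[0,16) x cols[8,9) = 16x1
Unfold 1 (reflect across v@9): 8 holes -> [(2, 8), (2, 9), (7, 8), (7, 9), (9, 8), (9, 9), (13, 8), (13, 9)]
Unfold 2 (reflect across v@10): 16 holes -> [(2, 8), (2, 9), (2, 10), (2, 11), (7, 8), (7, 9), (7, 10), (7, 11), (9, 8), (9, 9), (9, 10), (9, 11), (13, 8), (13, 9), (13, 10), (13, 11)]
Unfold 3 (reflect across v@12): 32 holes -> [(2, 8), (2, 9), (2, 10), (2, 11), (2, 12), (2, 13), (2, 14), (2, 15), (7, 8), (7, 9), (7, 10), (7, 11), (7, 12), (7, 13), (7, 14), (7, 15), (9, 8), (9, 9), (9, 10), (9, 11), (9, 12), (9, 13), (9, 14), (9, 15), (13, 8), (13, 9), (13, 10), (13, 11), (13, 12), (13, 13), (13, 14), (13, 15)]
Unfold 4 (reflect across h@16): 64 holes -> [(2, 8), (2, 9), (2, 10), (2, 11), (2, 12), (2, 13), (2, 14), (2, 15), (7, 8), (7, 9), (7, 10), (7, 11), (7, 12), (7, 13), (7, 14), (7, 15), (9, 8), (9, 9), (9, 10), (9, 11), (9, 12), (9, 13), (9, 14), (9, 15), (13, 8), (13, 9), (13, 10), (13, 11), (13, 12), (13, 13), (13, 14), (13, 15), (18, 8), (18, 9), (18, 10), (18, 11), (18, 12), (18, 13), (18, 14), (18, 15), (22, 8), (22, 9), (22, 10), (22, 11), (22, 12), (22, 13), (22, 14), (22, 15), (24, 8), (24, 9), (24, 10), (24, 11), (24, 12), (24, 13), (24, 14), (24, 15), (29, 8), (29, 9), (29, 10), (29, 11), (29, 12), (29, 13), (29, 14), (29, 15)]
Unfold 5 (reflect across v@8): 128 holes -> [(2, 0), (2, 1), (2, 2), (2, 3), (2, 4), (2, 5), (2, 6), (2, 7), (2, 8), (2, 9), (2, 10), (2, 11), (2, 12), (2, 13), (2, 14), (2, 15), (7, 0), (7, 1), (7, 2), (7, 3), (7, 4), (7, 5), (7, 6), (7, 7), (7, 8), (7, 9), (7, 10), (7, 11), (7, 12), (7, 13), (7, 14), (7, 15), (9, 0), (9, 1), (9, 2), (9, 3), (9, 4), (9, 5), (9, 6), (9, 7), (9, 8), (9, 9), (9, 10), (9, 11), (9, 12), (9, 13), (9, 14), (9, 15), (13, 0), (13, 1), (13, 2), (13, 3), (13, 4), (13, 5), (13, 6), (13, 7), (13, 8), (13, 9), (13, 10), (13, 11), (13, 12), (13, 13), (13, 14), (13, 15), (18, 0), (18, 1), (18, 2), (18, 3), (18, 4), (18, 5), (18, 6), (18, 7), (18, 8), (18, 9), (18, 10), (18, 11), (18, 12), (18, 13), (18, 14), (18, 15), (22, 0), (22, 1), (22, 2), (22, 3), (22, 4), (22, 5), (22, 6), (22, 7), (22, 8), (22, 9), (22, 10), (22, 11), (22, 12), (22, 13), (22, 14), (22, 15), (24, 0), (24, 1), (24, 2), (24, 3), (24, 4), (24, 5), (24, 6), (24, 7), (24, 8), (24, 9), (24, 10), (24, 11), (24, 12), (24, 13), (24, 14), (24, 15), (29, 0), (29, 1), (29, 2), (29, 3), (29, 4), (29, 5), (29, 6), (29, 7), (29, 8), (29, 9), (29, 10), (29, 11), (29, 12), (29, 13), (29, 14), (29, 15)]

Answer: 128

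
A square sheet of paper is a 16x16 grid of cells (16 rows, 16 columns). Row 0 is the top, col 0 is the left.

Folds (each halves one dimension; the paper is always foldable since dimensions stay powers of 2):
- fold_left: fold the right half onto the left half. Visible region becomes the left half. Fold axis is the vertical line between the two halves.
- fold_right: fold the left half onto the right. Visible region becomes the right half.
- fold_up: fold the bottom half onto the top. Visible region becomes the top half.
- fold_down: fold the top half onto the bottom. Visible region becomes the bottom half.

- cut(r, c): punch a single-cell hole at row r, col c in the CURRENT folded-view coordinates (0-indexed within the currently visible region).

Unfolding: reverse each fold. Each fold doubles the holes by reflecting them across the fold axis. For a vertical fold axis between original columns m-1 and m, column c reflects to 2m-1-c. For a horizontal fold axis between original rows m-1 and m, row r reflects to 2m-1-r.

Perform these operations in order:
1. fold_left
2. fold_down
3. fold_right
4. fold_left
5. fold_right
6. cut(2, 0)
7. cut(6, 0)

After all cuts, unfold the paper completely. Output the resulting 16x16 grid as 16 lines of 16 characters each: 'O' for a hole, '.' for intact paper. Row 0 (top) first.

Answer: ................
OOOOOOOOOOOOOOOO
................
................
................
OOOOOOOOOOOOOOOO
................
................
................
................
OOOOOOOOOOOOOOOO
................
................
................
OOOOOOOOOOOOOOOO
................

Derivation:
Op 1 fold_left: fold axis v@8; visible region now rows[0,16) x cols[0,8) = 16x8
Op 2 fold_down: fold axis h@8; visible region now rows[8,16) x cols[0,8) = 8x8
Op 3 fold_right: fold axis v@4; visible region now rows[8,16) x cols[4,8) = 8x4
Op 4 fold_left: fold axis v@6; visible region now rows[8,16) x cols[4,6) = 8x2
Op 5 fold_right: fold axis v@5; visible region now rows[8,16) x cols[5,6) = 8x1
Op 6 cut(2, 0): punch at orig (10,5); cuts so far [(10, 5)]; region rows[8,16) x cols[5,6) = 8x1
Op 7 cut(6, 0): punch at orig (14,5); cuts so far [(10, 5), (14, 5)]; region rows[8,16) x cols[5,6) = 8x1
Unfold 1 (reflect across v@5): 4 holes -> [(10, 4), (10, 5), (14, 4), (14, 5)]
Unfold 2 (reflect across v@6): 8 holes -> [(10, 4), (10, 5), (10, 6), (10, 7), (14, 4), (14, 5), (14, 6), (14, 7)]
Unfold 3 (reflect across v@4): 16 holes -> [(10, 0), (10, 1), (10, 2), (10, 3), (10, 4), (10, 5), (10, 6), (10, 7), (14, 0), (14, 1), (14, 2), (14, 3), (14, 4), (14, 5), (14, 6), (14, 7)]
Unfold 4 (reflect across h@8): 32 holes -> [(1, 0), (1, 1), (1, 2), (1, 3), (1, 4), (1, 5), (1, 6), (1, 7), (5, 0), (5, 1), (5, 2), (5, 3), (5, 4), (5, 5), (5, 6), (5, 7), (10, 0), (10, 1), (10, 2), (10, 3), (10, 4), (10, 5), (10, 6), (10, 7), (14, 0), (14, 1), (14, 2), (14, 3), (14, 4), (14, 5), (14, 6), (14, 7)]
Unfold 5 (reflect across v@8): 64 holes -> [(1, 0), (1, 1), (1, 2), (1, 3), (1, 4), (1, 5), (1, 6), (1, 7), (1, 8), (1, 9), (1, 10), (1, 11), (1, 12), (1, 13), (1, 14), (1, 15), (5, 0), (5, 1), (5, 2), (5, 3), (5, 4), (5, 5), (5, 6), (5, 7), (5, 8), (5, 9), (5, 10), (5, 11), (5, 12), (5, 13), (5, 14), (5, 15), (10, 0), (10, 1), (10, 2), (10, 3), (10, 4), (10, 5), (10, 6), (10, 7), (10, 8), (10, 9), (10, 10), (10, 11), (10, 12), (10, 13), (10, 14), (10, 15), (14, 0), (14, 1), (14, 2), (14, 3), (14, 4), (14, 5), (14, 6), (14, 7), (14, 8), (14, 9), (14, 10), (14, 11), (14, 12), (14, 13), (14, 14), (14, 15)]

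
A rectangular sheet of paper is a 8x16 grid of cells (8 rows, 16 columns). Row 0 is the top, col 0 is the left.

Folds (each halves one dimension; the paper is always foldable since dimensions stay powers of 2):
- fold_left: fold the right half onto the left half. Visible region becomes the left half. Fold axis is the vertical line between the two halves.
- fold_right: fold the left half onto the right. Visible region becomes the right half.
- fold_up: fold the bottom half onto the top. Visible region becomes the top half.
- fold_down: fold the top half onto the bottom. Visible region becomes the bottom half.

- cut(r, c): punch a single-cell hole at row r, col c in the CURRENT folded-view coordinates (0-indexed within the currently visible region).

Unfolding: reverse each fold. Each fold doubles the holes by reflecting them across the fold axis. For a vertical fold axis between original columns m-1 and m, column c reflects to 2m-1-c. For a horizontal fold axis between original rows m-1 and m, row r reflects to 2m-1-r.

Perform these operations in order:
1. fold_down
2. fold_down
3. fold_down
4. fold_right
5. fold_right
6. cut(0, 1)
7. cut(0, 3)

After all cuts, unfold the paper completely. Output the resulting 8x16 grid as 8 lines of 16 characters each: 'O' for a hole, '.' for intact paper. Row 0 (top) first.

Op 1 fold_down: fold axis h@4; visible region now rows[4,8) x cols[0,16) = 4x16
Op 2 fold_down: fold axis h@6; visible region now rows[6,8) x cols[0,16) = 2x16
Op 3 fold_down: fold axis h@7; visible region now rows[7,8) x cols[0,16) = 1x16
Op 4 fold_right: fold axis v@8; visible region now rows[7,8) x cols[8,16) = 1x8
Op 5 fold_right: fold axis v@12; visible region now rows[7,8) x cols[12,16) = 1x4
Op 6 cut(0, 1): punch at orig (7,13); cuts so far [(7, 13)]; region rows[7,8) x cols[12,16) = 1x4
Op 7 cut(0, 3): punch at orig (7,15); cuts so far [(7, 13), (7, 15)]; region rows[7,8) x cols[12,16) = 1x4
Unfold 1 (reflect across v@12): 4 holes -> [(7, 8), (7, 10), (7, 13), (7, 15)]
Unfold 2 (reflect across v@8): 8 holes -> [(7, 0), (7, 2), (7, 5), (7, 7), (7, 8), (7, 10), (7, 13), (7, 15)]
Unfold 3 (reflect across h@7): 16 holes -> [(6, 0), (6, 2), (6, 5), (6, 7), (6, 8), (6, 10), (6, 13), (6, 15), (7, 0), (7, 2), (7, 5), (7, 7), (7, 8), (7, 10), (7, 13), (7, 15)]
Unfold 4 (reflect across h@6): 32 holes -> [(4, 0), (4, 2), (4, 5), (4, 7), (4, 8), (4, 10), (4, 13), (4, 15), (5, 0), (5, 2), (5, 5), (5, 7), (5, 8), (5, 10), (5, 13), (5, 15), (6, 0), (6, 2), (6, 5), (6, 7), (6, 8), (6, 10), (6, 13), (6, 15), (7, 0), (7, 2), (7, 5), (7, 7), (7, 8), (7, 10), (7, 13), (7, 15)]
Unfold 5 (reflect across h@4): 64 holes -> [(0, 0), (0, 2), (0, 5), (0, 7), (0, 8), (0, 10), (0, 13), (0, 15), (1, 0), (1, 2), (1, 5), (1, 7), (1, 8), (1, 10), (1, 13), (1, 15), (2, 0), (2, 2), (2, 5), (2, 7), (2, 8), (2, 10), (2, 13), (2, 15), (3, 0), (3, 2), (3, 5), (3, 7), (3, 8), (3, 10), (3, 13), (3, 15), (4, 0), (4, 2), (4, 5), (4, 7), (4, 8), (4, 10), (4, 13), (4, 15), (5, 0), (5, 2), (5, 5), (5, 7), (5, 8), (5, 10), (5, 13), (5, 15), (6, 0), (6, 2), (6, 5), (6, 7), (6, 8), (6, 10), (6, 13), (6, 15), (7, 0), (7, 2), (7, 5), (7, 7), (7, 8), (7, 10), (7, 13), (7, 15)]

Answer: O.O..O.OO.O..O.O
O.O..O.OO.O..O.O
O.O..O.OO.O..O.O
O.O..O.OO.O..O.O
O.O..O.OO.O..O.O
O.O..O.OO.O..O.O
O.O..O.OO.O..O.O
O.O..O.OO.O..O.O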